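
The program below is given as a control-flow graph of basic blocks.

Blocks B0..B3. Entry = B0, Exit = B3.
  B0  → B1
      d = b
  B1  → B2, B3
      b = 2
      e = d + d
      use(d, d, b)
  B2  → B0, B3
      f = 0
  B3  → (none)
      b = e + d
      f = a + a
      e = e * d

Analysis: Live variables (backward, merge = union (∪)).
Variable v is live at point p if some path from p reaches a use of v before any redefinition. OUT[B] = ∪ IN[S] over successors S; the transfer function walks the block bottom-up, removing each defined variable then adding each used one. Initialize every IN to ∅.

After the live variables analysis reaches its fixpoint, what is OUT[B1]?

Answer: {a, b, d, e}

Working:
Converged values:
  B0:  IN={a, b}  OUT={a, d}
  B1:  IN={a, d}  OUT={a, b, d, e}
  B2:  IN={a, b, d, e}  OUT={a, b, d, e}
  B3:  IN={a, d, e}  OUT={}

Merge at B1: OUT[B1] = IN[B2] ⊔ IN[B3] = {a, b, d, e}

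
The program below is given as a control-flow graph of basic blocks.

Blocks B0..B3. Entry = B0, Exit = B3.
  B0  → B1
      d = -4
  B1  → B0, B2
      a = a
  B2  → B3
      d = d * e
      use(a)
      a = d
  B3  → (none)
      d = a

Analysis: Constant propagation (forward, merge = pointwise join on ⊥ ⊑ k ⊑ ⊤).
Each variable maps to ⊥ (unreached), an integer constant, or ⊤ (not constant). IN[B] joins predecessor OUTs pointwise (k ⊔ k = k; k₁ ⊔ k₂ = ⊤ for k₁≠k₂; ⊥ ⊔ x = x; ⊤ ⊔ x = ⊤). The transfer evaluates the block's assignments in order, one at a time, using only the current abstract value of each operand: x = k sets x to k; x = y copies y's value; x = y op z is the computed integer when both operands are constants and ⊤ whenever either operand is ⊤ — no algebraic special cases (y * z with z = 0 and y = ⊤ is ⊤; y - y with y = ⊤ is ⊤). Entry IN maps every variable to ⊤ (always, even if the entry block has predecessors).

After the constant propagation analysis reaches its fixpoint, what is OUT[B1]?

Answer: {a: ⊤, b: ⊤, c: ⊤, d: -4, e: ⊤, f: ⊤}

Derivation:
Per-block solution:
  B0:   IN=(all ⊤)   OUT={d:-4; rest ⊤}
  B1:   IN={d:-4; rest ⊤}   OUT={d:-4; rest ⊤}
  B2:   IN={d:-4; rest ⊤}   OUT=(all ⊤)
  B3:   IN=(all ⊤)   OUT=(all ⊤)

Merge at B1: IN[B1] = OUT[B0] = {a: ⊤, b: ⊤, c: ⊤, d: -4, e: ⊤, f: ⊤}
Applying B1's transfer function to that IN value gives OUT[B1] (row B1 above).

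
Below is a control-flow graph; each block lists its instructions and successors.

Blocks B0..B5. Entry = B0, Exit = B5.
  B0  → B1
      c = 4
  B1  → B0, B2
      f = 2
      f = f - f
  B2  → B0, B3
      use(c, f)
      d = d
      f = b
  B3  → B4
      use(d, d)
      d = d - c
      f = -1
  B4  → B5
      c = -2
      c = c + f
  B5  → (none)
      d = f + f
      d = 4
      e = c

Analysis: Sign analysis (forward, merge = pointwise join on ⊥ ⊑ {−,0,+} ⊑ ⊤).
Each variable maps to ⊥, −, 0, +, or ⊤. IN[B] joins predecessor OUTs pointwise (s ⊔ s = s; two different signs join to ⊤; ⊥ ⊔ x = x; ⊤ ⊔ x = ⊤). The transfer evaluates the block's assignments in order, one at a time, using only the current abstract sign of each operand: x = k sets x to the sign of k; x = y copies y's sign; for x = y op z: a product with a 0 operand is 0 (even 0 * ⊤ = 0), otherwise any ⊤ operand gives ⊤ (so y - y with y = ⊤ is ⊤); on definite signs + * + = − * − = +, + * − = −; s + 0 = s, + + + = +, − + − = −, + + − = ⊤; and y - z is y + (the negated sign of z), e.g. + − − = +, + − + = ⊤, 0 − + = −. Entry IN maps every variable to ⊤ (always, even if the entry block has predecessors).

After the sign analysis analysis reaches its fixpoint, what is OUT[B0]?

Answer: {a: ⊤, b: ⊤, c: +, d: ⊤, e: ⊤, f: ⊤}

Derivation:
Converged values:
  B0: | IN=(all ⊤) | OUT={c:+; rest ⊤}
  B1: | IN={c:+; rest ⊤} | OUT={c:+; rest ⊤}
  B2: | IN={c:+; rest ⊤} | OUT={c:+; rest ⊤}
  B3: | IN={c:+; rest ⊤} | OUT={c:+, f:-; rest ⊤}
  B4: | IN={c:+, f:-; rest ⊤} | OUT={c:-, f:-; rest ⊤}
  B5: | IN={c:-, f:-; rest ⊤} | OUT={c:-, d:+, e:-, f:-; rest ⊤}

Merge at B0 (entry node, so the boundary value (all ⊤) is joined with the incoming edge(s)): IN[B0] = (all ⊤) ⊔ OUT[B1] ⊔ OUT[B2] = {a: ⊤, b: ⊤, c: ⊤, d: ⊤, e: ⊤, f: ⊤}
Applying B0's transfer function to that IN value gives OUT[B0] (row B0 above).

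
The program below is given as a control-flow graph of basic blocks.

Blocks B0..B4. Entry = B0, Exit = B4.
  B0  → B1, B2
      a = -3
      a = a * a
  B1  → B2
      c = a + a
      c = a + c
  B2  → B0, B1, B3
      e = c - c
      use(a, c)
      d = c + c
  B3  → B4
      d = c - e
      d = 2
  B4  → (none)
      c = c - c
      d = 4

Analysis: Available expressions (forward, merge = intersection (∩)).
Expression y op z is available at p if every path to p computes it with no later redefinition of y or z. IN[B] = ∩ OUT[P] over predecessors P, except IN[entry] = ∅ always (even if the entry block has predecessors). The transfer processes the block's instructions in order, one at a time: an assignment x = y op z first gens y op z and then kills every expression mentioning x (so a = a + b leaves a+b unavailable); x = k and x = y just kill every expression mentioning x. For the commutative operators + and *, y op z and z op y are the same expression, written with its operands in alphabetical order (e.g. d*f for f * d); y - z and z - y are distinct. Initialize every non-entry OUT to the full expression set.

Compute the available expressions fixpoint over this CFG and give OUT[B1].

Answer: {a+a}

Trace:
Fixpoint table:
  B0: | IN={} | OUT={}
  B1: | IN={} | OUT={a+a}
  B2: | IN={} | OUT={c+c, c-c}
  B3: | IN={c+c, c-c} | OUT={c+c, c-c, c-e}
  B4: | IN={c+c, c-c, c-e} | OUT={}

Merge at B1: IN[B1] = OUT[B0] ∩ OUT[B2] = {}
Applying B1's transfer function to that IN value gives OUT[B1] (row B1 above).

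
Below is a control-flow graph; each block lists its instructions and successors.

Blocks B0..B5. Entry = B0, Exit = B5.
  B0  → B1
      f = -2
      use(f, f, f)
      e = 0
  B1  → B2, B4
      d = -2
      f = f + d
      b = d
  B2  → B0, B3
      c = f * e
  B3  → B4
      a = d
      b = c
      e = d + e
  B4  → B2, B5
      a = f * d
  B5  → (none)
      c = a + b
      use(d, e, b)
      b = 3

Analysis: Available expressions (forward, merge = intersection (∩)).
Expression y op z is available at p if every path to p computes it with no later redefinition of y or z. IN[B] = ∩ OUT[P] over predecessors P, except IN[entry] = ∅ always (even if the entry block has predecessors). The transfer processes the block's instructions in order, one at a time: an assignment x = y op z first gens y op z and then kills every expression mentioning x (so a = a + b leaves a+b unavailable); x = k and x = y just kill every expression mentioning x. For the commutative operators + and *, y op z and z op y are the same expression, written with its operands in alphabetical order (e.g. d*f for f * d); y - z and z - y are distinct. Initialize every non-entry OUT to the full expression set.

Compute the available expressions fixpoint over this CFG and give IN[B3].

Answer: {e*f}

Trace:
Converged values:
  B0: | IN={} | OUT={}
  B1: | IN={} | OUT={}
  B2: | IN={} | OUT={e*f}
  B3: | IN={e*f} | OUT={}
  B4: | IN={} | OUT={d*f}
  B5: | IN={d*f} | OUT={d*f}

Merge at B3: IN[B3] = OUT[B2] = {e*f}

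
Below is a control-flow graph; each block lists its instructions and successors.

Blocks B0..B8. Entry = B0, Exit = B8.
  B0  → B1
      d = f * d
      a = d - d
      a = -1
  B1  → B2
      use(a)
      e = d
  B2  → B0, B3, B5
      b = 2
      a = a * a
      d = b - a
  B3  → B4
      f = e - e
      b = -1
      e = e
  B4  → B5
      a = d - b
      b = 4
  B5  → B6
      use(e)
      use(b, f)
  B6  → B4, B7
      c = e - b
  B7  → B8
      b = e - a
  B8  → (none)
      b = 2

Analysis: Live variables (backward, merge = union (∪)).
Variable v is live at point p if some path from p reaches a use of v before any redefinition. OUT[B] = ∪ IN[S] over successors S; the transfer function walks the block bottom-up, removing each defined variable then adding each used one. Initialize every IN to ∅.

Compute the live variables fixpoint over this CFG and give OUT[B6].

Answer: {a, b, d, e, f}

Trace:
Fixpoint table:
  B0: | IN={d, f} | OUT={a, d, f}
  B1: | IN={a, d, f} | OUT={a, e, f}
  B2: | IN={a, e, f} | OUT={a, b, d, e, f}
  B3: | IN={d, e} | OUT={b, d, e, f}
  B4: | IN={b, d, e, f} | OUT={a, b, d, e, f}
  B5: | IN={a, b, d, e, f} | OUT={a, b, d, e, f}
  B6: | IN={a, b, d, e, f} | OUT={a, b, d, e, f}
  B7: | IN={a, e} | OUT={}
  B8: | IN={} | OUT={}

Merge at B6: OUT[B6] = IN[B4] ⊔ IN[B7] = {a, b, d, e, f}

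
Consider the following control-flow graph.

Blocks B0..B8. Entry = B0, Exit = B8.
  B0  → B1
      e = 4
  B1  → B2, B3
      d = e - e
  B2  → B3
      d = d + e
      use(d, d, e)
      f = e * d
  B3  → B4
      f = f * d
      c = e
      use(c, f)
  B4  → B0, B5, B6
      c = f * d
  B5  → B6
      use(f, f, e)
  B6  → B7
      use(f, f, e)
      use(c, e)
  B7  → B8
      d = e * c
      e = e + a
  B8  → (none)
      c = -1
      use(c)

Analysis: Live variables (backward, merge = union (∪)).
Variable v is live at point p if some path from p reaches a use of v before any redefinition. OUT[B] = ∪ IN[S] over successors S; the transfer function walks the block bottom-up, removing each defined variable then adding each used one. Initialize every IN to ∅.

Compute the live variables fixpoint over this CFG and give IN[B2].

Answer: {a, d, e}

Trace:
Fixpoint table:
  B0:  IN={a, f}  OUT={a, e, f}
  B1:  IN={a, e, f}  OUT={a, d, e, f}
  B2:  IN={a, d, e}  OUT={a, d, e, f}
  B3:  IN={a, d, e, f}  OUT={a, d, e, f}
  B4:  IN={a, d, e, f}  OUT={a, c, e, f}
  B5:  IN={a, c, e, f}  OUT={a, c, e, f}
  B6:  IN={a, c, e, f}  OUT={a, c, e}
  B7:  IN={a, c, e}  OUT={}
  B8:  IN={}  OUT={}

Merge at B2: OUT[B2] = IN[B3] = {a, d, e, f}
Applying B2's transfer function to that OUT value gives IN[B2] (row B2 above).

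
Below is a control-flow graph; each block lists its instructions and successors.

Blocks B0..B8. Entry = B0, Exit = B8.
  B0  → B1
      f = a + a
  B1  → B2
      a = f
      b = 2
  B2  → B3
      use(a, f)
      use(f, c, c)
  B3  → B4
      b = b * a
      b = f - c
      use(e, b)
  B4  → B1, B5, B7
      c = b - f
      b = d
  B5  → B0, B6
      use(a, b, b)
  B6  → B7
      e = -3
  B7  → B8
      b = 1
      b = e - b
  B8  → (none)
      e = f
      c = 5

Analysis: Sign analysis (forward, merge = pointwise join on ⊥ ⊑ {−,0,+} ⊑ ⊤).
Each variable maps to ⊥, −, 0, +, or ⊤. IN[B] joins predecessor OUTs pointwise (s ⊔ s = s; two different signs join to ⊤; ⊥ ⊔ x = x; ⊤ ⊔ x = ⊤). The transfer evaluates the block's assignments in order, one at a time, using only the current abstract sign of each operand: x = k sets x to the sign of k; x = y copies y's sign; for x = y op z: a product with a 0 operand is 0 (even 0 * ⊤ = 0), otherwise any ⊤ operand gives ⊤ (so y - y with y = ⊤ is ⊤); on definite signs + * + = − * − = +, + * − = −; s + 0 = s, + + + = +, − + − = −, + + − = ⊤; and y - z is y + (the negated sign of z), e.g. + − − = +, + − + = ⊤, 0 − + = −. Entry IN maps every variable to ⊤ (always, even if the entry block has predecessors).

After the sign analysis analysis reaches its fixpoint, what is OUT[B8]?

Answer: {a: ⊤, b: ⊤, c: +, d: ⊤, e: ⊤, f: ⊤}

Derivation:
Per-block solution:
  B0:  IN=(all ⊤)  OUT=(all ⊤)
  B1:  IN=(all ⊤)  OUT={b:+; rest ⊤}
  B2:  IN={b:+; rest ⊤}  OUT={b:+; rest ⊤}
  B3:  IN={b:+; rest ⊤}  OUT=(all ⊤)
  B4:  IN=(all ⊤)  OUT=(all ⊤)
  B5:  IN=(all ⊤)  OUT=(all ⊤)
  B6:  IN=(all ⊤)  OUT={e:-; rest ⊤}
  B7:  IN=(all ⊤)  OUT=(all ⊤)
  B8:  IN=(all ⊤)  OUT={c:+; rest ⊤}

Merge at B8: IN[B8] = OUT[B7] = {a: ⊤, b: ⊤, c: ⊤, d: ⊤, e: ⊤, f: ⊤}
Applying B8's transfer function to that IN value gives OUT[B8] (row B8 above).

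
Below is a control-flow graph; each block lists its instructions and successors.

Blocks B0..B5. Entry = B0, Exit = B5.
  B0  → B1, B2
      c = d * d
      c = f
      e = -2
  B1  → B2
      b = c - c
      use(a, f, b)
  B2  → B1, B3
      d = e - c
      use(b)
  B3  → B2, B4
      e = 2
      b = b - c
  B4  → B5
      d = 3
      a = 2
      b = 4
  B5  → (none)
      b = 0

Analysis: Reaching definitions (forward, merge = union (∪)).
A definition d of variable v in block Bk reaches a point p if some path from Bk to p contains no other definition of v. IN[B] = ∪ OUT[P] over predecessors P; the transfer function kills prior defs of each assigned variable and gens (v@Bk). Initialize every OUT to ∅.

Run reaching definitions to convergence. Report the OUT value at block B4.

Answer: {a@B4, b@B4, c@B0, d@B4, e@B3}

Derivation:
Converged values:
  B0:  IN={}  OUT={c@B0, e@B0}
  B1:  IN={b@B1, b@B3, c@B0, d@B2, e@B0, e@B3}  OUT={b@B1, c@B0, d@B2, e@B0, e@B3}
  B2:  IN={b@B1, b@B3, c@B0, d@B2, e@B0, e@B3}  OUT={b@B1, b@B3, c@B0, d@B2, e@B0, e@B3}
  B3:  IN={b@B1, b@B3, c@B0, d@B2, e@B0, e@B3}  OUT={b@B3, c@B0, d@B2, e@B3}
  B4:  IN={b@B3, c@B0, d@B2, e@B3}  OUT={a@B4, b@B4, c@B0, d@B4, e@B3}
  B5:  IN={a@B4, b@B4, c@B0, d@B4, e@B3}  OUT={a@B4, b@B5, c@B0, d@B4, e@B3}

Merge at B4: IN[B4] = OUT[B3] = {b@B3, c@B0, d@B2, e@B3}
Applying B4's transfer function to that IN value gives OUT[B4] (row B4 above).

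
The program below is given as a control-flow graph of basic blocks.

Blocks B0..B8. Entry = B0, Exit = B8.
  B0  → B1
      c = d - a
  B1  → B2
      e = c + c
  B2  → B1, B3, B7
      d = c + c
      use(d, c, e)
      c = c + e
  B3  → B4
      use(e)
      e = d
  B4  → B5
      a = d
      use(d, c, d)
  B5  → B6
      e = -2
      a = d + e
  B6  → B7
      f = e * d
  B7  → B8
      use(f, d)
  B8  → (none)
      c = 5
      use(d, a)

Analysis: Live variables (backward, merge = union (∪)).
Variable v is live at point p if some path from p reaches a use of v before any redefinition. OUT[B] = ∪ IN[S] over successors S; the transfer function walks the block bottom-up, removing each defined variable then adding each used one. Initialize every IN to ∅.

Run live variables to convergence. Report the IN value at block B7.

Fixpoint table:
  B0:  IN={a, d, f}  OUT={a, c, f}
  B1:  IN={a, c, f}  OUT={a, c, e, f}
  B2:  IN={a, c, e, f}  OUT={a, c, d, e, f}
  B3:  IN={c, d, e}  OUT={c, d}
  B4:  IN={c, d}  OUT={d}
  B5:  IN={d}  OUT={a, d, e}
  B6:  IN={a, d, e}  OUT={a, d, f}
  B7:  IN={a, d, f}  OUT={a, d}
  B8:  IN={a, d}  OUT={}

Merge at B7: OUT[B7] = IN[B8] = {a, d}
Applying B7's transfer function to that OUT value gives IN[B7] (row B7 above).

Answer: {a, d, f}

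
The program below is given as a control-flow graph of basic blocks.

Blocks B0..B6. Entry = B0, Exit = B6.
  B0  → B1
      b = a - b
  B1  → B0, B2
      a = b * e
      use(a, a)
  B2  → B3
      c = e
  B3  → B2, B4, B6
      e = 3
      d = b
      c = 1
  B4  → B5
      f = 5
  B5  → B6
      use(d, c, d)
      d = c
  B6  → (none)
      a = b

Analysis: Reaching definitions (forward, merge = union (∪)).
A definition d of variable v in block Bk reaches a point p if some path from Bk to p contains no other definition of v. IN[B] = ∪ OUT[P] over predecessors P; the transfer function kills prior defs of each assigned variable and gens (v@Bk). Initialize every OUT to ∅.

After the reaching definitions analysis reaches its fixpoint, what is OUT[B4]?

Answer: {a@B1, b@B0, c@B3, d@B3, e@B3, f@B4}

Working:
Fixpoint table:
  B0:  IN={a@B1, b@B0}  OUT={a@B1, b@B0}
  B1:  IN={a@B1, b@B0}  OUT={a@B1, b@B0}
  B2:  IN={a@B1, b@B0, c@B3, d@B3, e@B3}  OUT={a@B1, b@B0, c@B2, d@B3, e@B3}
  B3:  IN={a@B1, b@B0, c@B2, d@B3, e@B3}  OUT={a@B1, b@B0, c@B3, d@B3, e@B3}
  B4:  IN={a@B1, b@B0, c@B3, d@B3, e@B3}  OUT={a@B1, b@B0, c@B3, d@B3, e@B3, f@B4}
  B5:  IN={a@B1, b@B0, c@B3, d@B3, e@B3, f@B4}  OUT={a@B1, b@B0, c@B3, d@B5, e@B3, f@B4}
  B6:  IN={a@B1, b@B0, c@B3, d@B3, d@B5, e@B3, f@B4}  OUT={a@B6, b@B0, c@B3, d@B3, d@B5, e@B3, f@B4}

Merge at B4: IN[B4] = OUT[B3] = {a@B1, b@B0, c@B3, d@B3, e@B3}
Applying B4's transfer function to that IN value gives OUT[B4] (row B4 above).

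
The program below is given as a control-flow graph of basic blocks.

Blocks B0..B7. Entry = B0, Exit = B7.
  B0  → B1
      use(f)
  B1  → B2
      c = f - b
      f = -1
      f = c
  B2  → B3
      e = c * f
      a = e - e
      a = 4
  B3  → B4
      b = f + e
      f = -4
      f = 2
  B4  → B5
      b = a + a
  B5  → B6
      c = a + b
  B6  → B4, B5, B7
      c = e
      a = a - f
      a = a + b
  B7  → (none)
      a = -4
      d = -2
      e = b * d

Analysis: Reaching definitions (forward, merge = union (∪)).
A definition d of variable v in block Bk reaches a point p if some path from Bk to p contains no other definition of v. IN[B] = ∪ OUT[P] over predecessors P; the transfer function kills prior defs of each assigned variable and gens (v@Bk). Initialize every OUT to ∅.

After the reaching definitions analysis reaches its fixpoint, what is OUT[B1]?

Per-block solution:
  B0: | IN={} | OUT={}
  B1: | IN={} | OUT={c@B1, f@B1}
  B2: | IN={c@B1, f@B1} | OUT={a@B2, c@B1, e@B2, f@B1}
  B3: | IN={a@B2, c@B1, e@B2, f@B1} | OUT={a@B2, b@B3, c@B1, e@B2, f@B3}
  B4: | IN={a@B2, a@B6, b@B3, b@B4, c@B1, c@B6, e@B2, f@B3} | OUT={a@B2, a@B6, b@B4, c@B1, c@B6, e@B2, f@B3}
  B5: | IN={a@B2, a@B6, b@B4, c@B1, c@B6, e@B2, f@B3} | OUT={a@B2, a@B6, b@B4, c@B5, e@B2, f@B3}
  B6: | IN={a@B2, a@B6, b@B4, c@B5, e@B2, f@B3} | OUT={a@B6, b@B4, c@B6, e@B2, f@B3}
  B7: | IN={a@B6, b@B4, c@B6, e@B2, f@B3} | OUT={a@B7, b@B4, c@B6, d@B7, e@B7, f@B3}

Merge at B1: IN[B1] = OUT[B0] = {}
Applying B1's transfer function to that IN value gives OUT[B1] (row B1 above).

Answer: {c@B1, f@B1}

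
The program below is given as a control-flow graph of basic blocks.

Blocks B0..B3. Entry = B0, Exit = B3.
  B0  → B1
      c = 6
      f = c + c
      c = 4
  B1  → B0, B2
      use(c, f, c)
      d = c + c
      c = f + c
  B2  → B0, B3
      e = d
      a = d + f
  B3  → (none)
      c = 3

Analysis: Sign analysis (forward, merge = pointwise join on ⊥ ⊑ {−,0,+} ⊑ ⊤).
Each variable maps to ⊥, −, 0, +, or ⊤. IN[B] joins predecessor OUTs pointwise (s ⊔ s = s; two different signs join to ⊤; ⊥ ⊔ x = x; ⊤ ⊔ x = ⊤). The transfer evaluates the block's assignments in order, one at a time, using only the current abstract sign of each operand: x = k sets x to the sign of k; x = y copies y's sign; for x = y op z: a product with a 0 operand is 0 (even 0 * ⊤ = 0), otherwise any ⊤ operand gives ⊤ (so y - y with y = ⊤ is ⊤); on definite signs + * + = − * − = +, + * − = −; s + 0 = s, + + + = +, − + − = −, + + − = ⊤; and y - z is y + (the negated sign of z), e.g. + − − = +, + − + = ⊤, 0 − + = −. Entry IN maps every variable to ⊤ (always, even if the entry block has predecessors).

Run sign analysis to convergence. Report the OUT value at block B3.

Fixpoint table:
  B0:   IN=(all ⊤)   OUT={c:+, f:+; rest ⊤}
  B1:   IN={c:+, f:+; rest ⊤}   OUT={c:+, d:+, f:+; rest ⊤}
  B2:   IN={c:+, d:+, f:+; rest ⊤}   OUT={a:+, c:+, d:+, e:+, f:+; rest ⊤}
  B3:   IN={a:+, c:+, d:+, e:+, f:+; rest ⊤}   OUT={a:+, c:+, d:+, e:+, f:+; rest ⊤}

Merge at B3: IN[B3] = OUT[B2] = {a: +, b: ⊤, c: +, d: +, e: +, f: +}
Applying B3's transfer function to that IN value gives OUT[B3] (row B3 above).

Answer: {a: +, b: ⊤, c: +, d: +, e: +, f: +}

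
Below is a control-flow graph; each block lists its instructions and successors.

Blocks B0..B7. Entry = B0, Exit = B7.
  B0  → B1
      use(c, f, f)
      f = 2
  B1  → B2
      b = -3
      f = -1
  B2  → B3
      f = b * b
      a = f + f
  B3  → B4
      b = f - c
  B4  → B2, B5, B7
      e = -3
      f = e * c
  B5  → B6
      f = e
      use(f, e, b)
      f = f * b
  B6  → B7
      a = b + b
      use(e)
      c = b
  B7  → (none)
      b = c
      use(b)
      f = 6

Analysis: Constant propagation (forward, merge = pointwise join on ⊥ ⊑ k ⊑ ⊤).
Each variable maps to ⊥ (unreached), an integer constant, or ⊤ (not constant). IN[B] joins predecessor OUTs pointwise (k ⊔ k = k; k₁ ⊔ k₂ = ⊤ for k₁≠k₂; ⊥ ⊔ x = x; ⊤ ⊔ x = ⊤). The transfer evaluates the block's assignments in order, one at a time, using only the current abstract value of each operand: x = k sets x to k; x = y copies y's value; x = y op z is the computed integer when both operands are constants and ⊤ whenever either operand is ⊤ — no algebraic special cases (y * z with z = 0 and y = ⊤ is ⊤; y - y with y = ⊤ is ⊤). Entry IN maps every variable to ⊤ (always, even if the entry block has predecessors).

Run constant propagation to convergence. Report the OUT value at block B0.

Converged values:
  B0:  IN=(all ⊤)  OUT={f:2; rest ⊤}
  B1:  IN={f:2; rest ⊤}  OUT={b:-3, f:-1; rest ⊤}
  B2:  IN=(all ⊤)  OUT=(all ⊤)
  B3:  IN=(all ⊤)  OUT=(all ⊤)
  B4:  IN=(all ⊤)  OUT={e:-3; rest ⊤}
  B5:  IN={e:-3; rest ⊤}  OUT={e:-3; rest ⊤}
  B6:  IN={e:-3; rest ⊤}  OUT={e:-3; rest ⊤}
  B7:  IN={e:-3; rest ⊤}  OUT={e:-3, f:6; rest ⊤}

B0 is the boundary node: IN[B0] = {a: ⊤, b: ⊤, c: ⊤, d: ⊤, e: ⊤, f: ⊤}
Applying B0's transfer function to that IN value gives OUT[B0] (row B0 above).

Answer: {a: ⊤, b: ⊤, c: ⊤, d: ⊤, e: ⊤, f: 2}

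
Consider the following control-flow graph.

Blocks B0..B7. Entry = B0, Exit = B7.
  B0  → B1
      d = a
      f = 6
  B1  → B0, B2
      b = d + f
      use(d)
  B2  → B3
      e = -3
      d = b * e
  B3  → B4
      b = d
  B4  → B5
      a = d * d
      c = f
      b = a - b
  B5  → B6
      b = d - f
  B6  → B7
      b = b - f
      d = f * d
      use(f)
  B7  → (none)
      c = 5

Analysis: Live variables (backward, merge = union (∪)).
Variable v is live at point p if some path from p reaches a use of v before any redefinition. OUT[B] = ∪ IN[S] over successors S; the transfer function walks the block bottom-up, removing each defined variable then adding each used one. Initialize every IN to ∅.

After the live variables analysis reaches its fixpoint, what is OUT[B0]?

Per-block solution:
  B0:   IN={a}   OUT={a, d, f}
  B1:   IN={a, d, f}   OUT={a, b, f}
  B2:   IN={b, f}   OUT={d, f}
  B3:   IN={d, f}   OUT={b, d, f}
  B4:   IN={b, d, f}   OUT={d, f}
  B5:   IN={d, f}   OUT={b, d, f}
  B6:   IN={b, d, f}   OUT={}
  B7:   IN={}   OUT={}

Merge at B0: OUT[B0] = IN[B1] = {a, d, f}

Answer: {a, d, f}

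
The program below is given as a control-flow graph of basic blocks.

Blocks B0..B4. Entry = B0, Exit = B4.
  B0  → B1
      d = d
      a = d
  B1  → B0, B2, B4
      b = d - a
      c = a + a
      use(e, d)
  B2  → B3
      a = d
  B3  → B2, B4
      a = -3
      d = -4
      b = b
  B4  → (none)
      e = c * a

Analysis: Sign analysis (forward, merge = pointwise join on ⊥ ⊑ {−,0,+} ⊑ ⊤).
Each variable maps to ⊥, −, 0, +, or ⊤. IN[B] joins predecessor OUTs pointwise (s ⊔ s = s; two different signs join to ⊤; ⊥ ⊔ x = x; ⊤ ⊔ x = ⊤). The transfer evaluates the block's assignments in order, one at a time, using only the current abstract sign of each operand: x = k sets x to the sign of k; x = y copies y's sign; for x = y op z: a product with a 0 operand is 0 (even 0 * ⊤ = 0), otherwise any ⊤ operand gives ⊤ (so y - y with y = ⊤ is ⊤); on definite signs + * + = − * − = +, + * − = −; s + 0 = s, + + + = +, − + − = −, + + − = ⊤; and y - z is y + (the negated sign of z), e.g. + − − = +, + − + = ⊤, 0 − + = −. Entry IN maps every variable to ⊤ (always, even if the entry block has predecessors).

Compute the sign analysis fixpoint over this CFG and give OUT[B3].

Answer: {a: -, b: ⊤, c: ⊤, d: -, e: ⊤, f: ⊤}

Trace:
Fixpoint table:
  B0:   IN=(all ⊤)   OUT=(all ⊤)
  B1:   IN=(all ⊤)   OUT=(all ⊤)
  B2:   IN=(all ⊤)   OUT=(all ⊤)
  B3:   IN=(all ⊤)   OUT={a:-, d:-; rest ⊤}
  B4:   IN=(all ⊤)   OUT=(all ⊤)

Merge at B3: IN[B3] = OUT[B2] = {a: ⊤, b: ⊤, c: ⊤, d: ⊤, e: ⊤, f: ⊤}
Applying B3's transfer function to that IN value gives OUT[B3] (row B3 above).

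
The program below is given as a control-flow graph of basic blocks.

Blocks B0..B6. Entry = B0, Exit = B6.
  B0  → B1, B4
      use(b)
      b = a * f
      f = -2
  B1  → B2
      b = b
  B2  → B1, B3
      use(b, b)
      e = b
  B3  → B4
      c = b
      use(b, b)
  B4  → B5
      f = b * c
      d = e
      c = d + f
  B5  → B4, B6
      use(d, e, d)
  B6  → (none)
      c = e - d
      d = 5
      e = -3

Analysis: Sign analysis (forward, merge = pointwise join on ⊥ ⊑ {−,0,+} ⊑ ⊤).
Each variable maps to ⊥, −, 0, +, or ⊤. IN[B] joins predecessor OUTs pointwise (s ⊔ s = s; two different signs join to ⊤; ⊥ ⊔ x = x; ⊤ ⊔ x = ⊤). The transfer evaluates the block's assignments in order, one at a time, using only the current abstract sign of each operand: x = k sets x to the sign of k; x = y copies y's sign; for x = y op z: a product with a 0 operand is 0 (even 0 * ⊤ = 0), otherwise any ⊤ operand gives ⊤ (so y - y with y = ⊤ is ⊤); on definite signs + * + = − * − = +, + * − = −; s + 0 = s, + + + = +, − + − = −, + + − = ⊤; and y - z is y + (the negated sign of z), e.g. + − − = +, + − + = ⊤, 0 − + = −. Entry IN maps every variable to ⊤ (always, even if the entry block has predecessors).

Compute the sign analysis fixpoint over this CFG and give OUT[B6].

Per-block solution:
  B0:   IN=(all ⊤)   OUT={f:-; rest ⊤}
  B1:   IN={f:-; rest ⊤}   OUT={f:-; rest ⊤}
  B2:   IN={f:-; rest ⊤}   OUT={f:-; rest ⊤}
  B3:   IN={f:-; rest ⊤}   OUT={f:-; rest ⊤}
  B4:   IN=(all ⊤)   OUT=(all ⊤)
  B5:   IN=(all ⊤)   OUT=(all ⊤)
  B6:   IN=(all ⊤)   OUT={d:+, e:-; rest ⊤}

Merge at B6: IN[B6] = OUT[B5] = {a: ⊤, b: ⊤, c: ⊤, d: ⊤, e: ⊤, f: ⊤}
Applying B6's transfer function to that IN value gives OUT[B6] (row B6 above).

Answer: {a: ⊤, b: ⊤, c: ⊤, d: +, e: -, f: ⊤}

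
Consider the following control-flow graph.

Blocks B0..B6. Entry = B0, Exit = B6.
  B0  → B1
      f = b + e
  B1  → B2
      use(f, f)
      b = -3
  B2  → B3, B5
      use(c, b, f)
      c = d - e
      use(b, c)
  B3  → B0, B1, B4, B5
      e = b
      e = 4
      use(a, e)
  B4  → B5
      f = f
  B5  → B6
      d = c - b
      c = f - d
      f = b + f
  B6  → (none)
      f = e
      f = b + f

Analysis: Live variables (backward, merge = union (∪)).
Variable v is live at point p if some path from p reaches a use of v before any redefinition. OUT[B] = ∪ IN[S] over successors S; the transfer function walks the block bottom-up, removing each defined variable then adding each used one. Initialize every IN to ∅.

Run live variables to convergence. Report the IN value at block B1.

Converged values:
  B0:   IN={a, b, c, d, e}   OUT={a, c, d, e, f}
  B1:   IN={a, c, d, e, f}   OUT={a, b, c, d, e, f}
  B2:   IN={a, b, c, d, e, f}   OUT={a, b, c, d, e, f}
  B3:   IN={a, b, c, d, f}   OUT={a, b, c, d, e, f}
  B4:   IN={b, c, e, f}   OUT={b, c, e, f}
  B5:   IN={b, c, e, f}   OUT={b, e}
  B6:   IN={b, e}   OUT={}

Merge at B1: OUT[B1] = IN[B2] = {a, b, c, d, e, f}
Applying B1's transfer function to that OUT value gives IN[B1] (row B1 above).

Answer: {a, c, d, e, f}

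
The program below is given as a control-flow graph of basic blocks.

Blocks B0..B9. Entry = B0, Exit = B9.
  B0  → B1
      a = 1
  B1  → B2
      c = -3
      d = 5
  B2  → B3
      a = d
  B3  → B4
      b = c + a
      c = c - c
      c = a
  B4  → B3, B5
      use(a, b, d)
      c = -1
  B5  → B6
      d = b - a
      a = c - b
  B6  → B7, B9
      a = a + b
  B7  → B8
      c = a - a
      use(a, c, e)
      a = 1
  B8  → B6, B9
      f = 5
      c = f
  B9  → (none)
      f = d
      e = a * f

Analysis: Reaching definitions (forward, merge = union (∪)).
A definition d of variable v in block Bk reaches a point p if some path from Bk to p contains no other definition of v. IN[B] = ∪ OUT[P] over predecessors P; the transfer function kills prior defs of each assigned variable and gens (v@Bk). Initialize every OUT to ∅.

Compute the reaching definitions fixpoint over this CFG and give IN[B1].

Answer: {a@B0}

Derivation:
Converged values:
  B0:  IN={}  OUT={a@B0}
  B1:  IN={a@B0}  OUT={a@B0, c@B1, d@B1}
  B2:  IN={a@B0, c@B1, d@B1}  OUT={a@B2, c@B1, d@B1}
  B3:  IN={a@B2, b@B3, c@B1, c@B4, d@B1}  OUT={a@B2, b@B3, c@B3, d@B1}
  B4:  IN={a@B2, b@B3, c@B3, d@B1}  OUT={a@B2, b@B3, c@B4, d@B1}
  B5:  IN={a@B2, b@B3, c@B4, d@B1}  OUT={a@B5, b@B3, c@B4, d@B5}
  B6:  IN={a@B5, a@B7, b@B3, c@B4, c@B8, d@B5, f@B8}  OUT={a@B6, b@B3, c@B4, c@B8, d@B5, f@B8}
  B7:  IN={a@B6, b@B3, c@B4, c@B8, d@B5, f@B8}  OUT={a@B7, b@B3, c@B7, d@B5, f@B8}
  B8:  IN={a@B7, b@B3, c@B7, d@B5, f@B8}  OUT={a@B7, b@B3, c@B8, d@B5, f@B8}
  B9:  IN={a@B6, a@B7, b@B3, c@B4, c@B8, d@B5, f@B8}  OUT={a@B6, a@B7, b@B3, c@B4, c@B8, d@B5, e@B9, f@B9}

Merge at B1: IN[B1] = OUT[B0] = {a@B0}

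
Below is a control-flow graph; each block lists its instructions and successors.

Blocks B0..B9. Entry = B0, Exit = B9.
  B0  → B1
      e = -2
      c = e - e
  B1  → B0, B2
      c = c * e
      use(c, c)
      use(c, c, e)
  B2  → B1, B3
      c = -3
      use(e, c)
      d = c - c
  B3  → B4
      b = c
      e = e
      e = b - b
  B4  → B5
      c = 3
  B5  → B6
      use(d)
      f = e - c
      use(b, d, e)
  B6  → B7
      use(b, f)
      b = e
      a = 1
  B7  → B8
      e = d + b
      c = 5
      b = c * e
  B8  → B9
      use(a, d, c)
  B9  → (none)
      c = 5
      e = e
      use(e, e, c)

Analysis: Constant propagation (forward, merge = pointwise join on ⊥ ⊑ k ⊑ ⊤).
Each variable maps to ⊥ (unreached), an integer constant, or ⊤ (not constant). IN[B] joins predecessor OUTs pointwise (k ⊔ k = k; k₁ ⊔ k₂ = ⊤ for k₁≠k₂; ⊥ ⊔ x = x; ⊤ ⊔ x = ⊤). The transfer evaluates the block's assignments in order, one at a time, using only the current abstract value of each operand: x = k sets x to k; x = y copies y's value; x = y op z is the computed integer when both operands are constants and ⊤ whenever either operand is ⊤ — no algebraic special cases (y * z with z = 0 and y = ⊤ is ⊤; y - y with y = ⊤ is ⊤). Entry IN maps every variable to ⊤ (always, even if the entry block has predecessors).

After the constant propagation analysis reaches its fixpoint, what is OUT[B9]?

Fixpoint table:
  B0:  IN=(all ⊤)  OUT={c:0, e:-2; rest ⊤}
  B1:  IN={e:-2; rest ⊤}  OUT={e:-2; rest ⊤}
  B2:  IN={e:-2; rest ⊤}  OUT={c:-3, d:0, e:-2; rest ⊤}
  B3:  IN={c:-3, d:0, e:-2; rest ⊤}  OUT={b:-3, c:-3, d:0, e:0; rest ⊤}
  B4:  IN={b:-3, c:-3, d:0, e:0; rest ⊤}  OUT={b:-3, c:3, d:0, e:0; rest ⊤}
  B5:  IN={b:-3, c:3, d:0, e:0; rest ⊤}  OUT={b:-3, c:3, d:0, e:0, f:-3; rest ⊤}
  B6:  IN={b:-3, c:3, d:0, e:0, f:-3; rest ⊤}  OUT={a:1, b:0, c:3, d:0, e:0, f:-3; rest ⊤}
  B7:  IN={a:1, b:0, c:3, d:0, e:0, f:-3; rest ⊤}  OUT={a:1, b:0, c:5, d:0, e:0, f:-3; rest ⊤}
  B8:  IN={a:1, b:0, c:5, d:0, e:0, f:-3; rest ⊤}  OUT={a:1, b:0, c:5, d:0, e:0, f:-3; rest ⊤}
  B9:  IN={a:1, b:0, c:5, d:0, e:0, f:-3; rest ⊤}  OUT={a:1, b:0, c:5, d:0, e:0, f:-3; rest ⊤}

Merge at B9: IN[B9] = OUT[B8] = {a: 1, b: 0, c: 5, d: 0, e: 0, f: -3}
Applying B9's transfer function to that IN value gives OUT[B9] (row B9 above).

Answer: {a: 1, b: 0, c: 5, d: 0, e: 0, f: -3}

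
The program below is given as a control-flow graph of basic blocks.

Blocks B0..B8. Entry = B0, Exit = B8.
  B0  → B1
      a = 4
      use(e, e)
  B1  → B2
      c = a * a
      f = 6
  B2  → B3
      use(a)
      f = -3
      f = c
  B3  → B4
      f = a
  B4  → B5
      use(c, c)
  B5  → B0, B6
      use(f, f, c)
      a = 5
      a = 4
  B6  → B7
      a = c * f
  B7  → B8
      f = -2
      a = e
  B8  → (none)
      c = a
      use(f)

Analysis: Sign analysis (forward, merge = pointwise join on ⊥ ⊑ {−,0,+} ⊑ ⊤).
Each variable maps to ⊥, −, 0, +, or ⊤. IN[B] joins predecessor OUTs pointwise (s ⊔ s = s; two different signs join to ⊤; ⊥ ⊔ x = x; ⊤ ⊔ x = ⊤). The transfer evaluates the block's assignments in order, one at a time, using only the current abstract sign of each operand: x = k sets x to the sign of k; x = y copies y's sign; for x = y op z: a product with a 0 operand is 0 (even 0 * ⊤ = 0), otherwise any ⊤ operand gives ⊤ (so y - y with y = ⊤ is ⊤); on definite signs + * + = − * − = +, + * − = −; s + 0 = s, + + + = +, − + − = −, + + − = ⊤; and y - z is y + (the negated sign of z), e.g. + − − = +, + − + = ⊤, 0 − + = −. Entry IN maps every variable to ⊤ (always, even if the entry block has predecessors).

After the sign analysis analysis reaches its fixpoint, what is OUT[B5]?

Answer: {a: +, b: ⊤, c: +, d: ⊤, e: ⊤, f: +}

Trace:
Fixpoint table:
  B0: | IN=(all ⊤) | OUT={a:+; rest ⊤}
  B1: | IN={a:+; rest ⊤} | OUT={a:+, c:+, f:+; rest ⊤}
  B2: | IN={a:+, c:+, f:+; rest ⊤} | OUT={a:+, c:+, f:+; rest ⊤}
  B3: | IN={a:+, c:+, f:+; rest ⊤} | OUT={a:+, c:+, f:+; rest ⊤}
  B4: | IN={a:+, c:+, f:+; rest ⊤} | OUT={a:+, c:+, f:+; rest ⊤}
  B5: | IN={a:+, c:+, f:+; rest ⊤} | OUT={a:+, c:+, f:+; rest ⊤}
  B6: | IN={a:+, c:+, f:+; rest ⊤} | OUT={a:+, c:+, f:+; rest ⊤}
  B7: | IN={a:+, c:+, f:+; rest ⊤} | OUT={c:+, f:-; rest ⊤}
  B8: | IN={c:+, f:-; rest ⊤} | OUT={f:-; rest ⊤}

Merge at B5: IN[B5] = OUT[B4] = {a: +, b: ⊤, c: +, d: ⊤, e: ⊤, f: +}
Applying B5's transfer function to that IN value gives OUT[B5] (row B5 above).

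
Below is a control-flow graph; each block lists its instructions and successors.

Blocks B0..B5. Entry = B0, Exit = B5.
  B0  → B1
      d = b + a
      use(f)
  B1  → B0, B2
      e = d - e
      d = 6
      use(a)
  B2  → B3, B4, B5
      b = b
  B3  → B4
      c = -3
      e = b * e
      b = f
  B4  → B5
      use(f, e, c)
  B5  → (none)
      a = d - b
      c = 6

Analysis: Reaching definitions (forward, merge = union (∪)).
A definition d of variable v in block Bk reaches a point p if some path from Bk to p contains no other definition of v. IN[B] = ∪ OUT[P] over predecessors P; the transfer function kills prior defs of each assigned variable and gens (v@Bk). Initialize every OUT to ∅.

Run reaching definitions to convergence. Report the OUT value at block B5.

Answer: {a@B5, b@B2, b@B3, c@B5, d@B1, e@B1, e@B3}

Derivation:
Converged values:
  B0: | IN={d@B1, e@B1} | OUT={d@B0, e@B1}
  B1: | IN={d@B0, e@B1} | OUT={d@B1, e@B1}
  B2: | IN={d@B1, e@B1} | OUT={b@B2, d@B1, e@B1}
  B3: | IN={b@B2, d@B1, e@B1} | OUT={b@B3, c@B3, d@B1, e@B3}
  B4: | IN={b@B2, b@B3, c@B3, d@B1, e@B1, e@B3} | OUT={b@B2, b@B3, c@B3, d@B1, e@B1, e@B3}
  B5: | IN={b@B2, b@B3, c@B3, d@B1, e@B1, e@B3} | OUT={a@B5, b@B2, b@B3, c@B5, d@B1, e@B1, e@B3}

Merge at B5: IN[B5] = OUT[B2] ⊔ OUT[B4] = {b@B2, b@B3, c@B3, d@B1, e@B1, e@B3}
Applying B5's transfer function to that IN value gives OUT[B5] (row B5 above).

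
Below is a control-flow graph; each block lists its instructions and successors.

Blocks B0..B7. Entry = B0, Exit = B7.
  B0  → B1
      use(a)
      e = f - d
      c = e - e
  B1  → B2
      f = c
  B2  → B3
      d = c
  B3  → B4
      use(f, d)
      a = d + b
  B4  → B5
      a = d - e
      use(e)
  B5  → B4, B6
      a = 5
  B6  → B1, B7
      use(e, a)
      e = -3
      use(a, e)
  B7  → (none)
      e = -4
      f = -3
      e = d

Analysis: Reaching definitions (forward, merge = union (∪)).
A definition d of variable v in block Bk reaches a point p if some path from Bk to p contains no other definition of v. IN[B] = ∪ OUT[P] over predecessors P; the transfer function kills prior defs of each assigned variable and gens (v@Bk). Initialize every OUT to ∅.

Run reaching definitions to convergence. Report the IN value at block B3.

Converged values:
  B0: | IN={} | OUT={c@B0, e@B0}
  B1: | IN={a@B5, c@B0, d@B2, e@B0, e@B6, f@B1} | OUT={a@B5, c@B0, d@B2, e@B0, e@B6, f@B1}
  B2: | IN={a@B5, c@B0, d@B2, e@B0, e@B6, f@B1} | OUT={a@B5, c@B0, d@B2, e@B0, e@B6, f@B1}
  B3: | IN={a@B5, c@B0, d@B2, e@B0, e@B6, f@B1} | OUT={a@B3, c@B0, d@B2, e@B0, e@B6, f@B1}
  B4: | IN={a@B3, a@B5, c@B0, d@B2, e@B0, e@B6, f@B1} | OUT={a@B4, c@B0, d@B2, e@B0, e@B6, f@B1}
  B5: | IN={a@B4, c@B0, d@B2, e@B0, e@B6, f@B1} | OUT={a@B5, c@B0, d@B2, e@B0, e@B6, f@B1}
  B6: | IN={a@B5, c@B0, d@B2, e@B0, e@B6, f@B1} | OUT={a@B5, c@B0, d@B2, e@B6, f@B1}
  B7: | IN={a@B5, c@B0, d@B2, e@B6, f@B1} | OUT={a@B5, c@B0, d@B2, e@B7, f@B7}

Merge at B3: IN[B3] = OUT[B2] = {a@B5, c@B0, d@B2, e@B0, e@B6, f@B1}

Answer: {a@B5, c@B0, d@B2, e@B0, e@B6, f@B1}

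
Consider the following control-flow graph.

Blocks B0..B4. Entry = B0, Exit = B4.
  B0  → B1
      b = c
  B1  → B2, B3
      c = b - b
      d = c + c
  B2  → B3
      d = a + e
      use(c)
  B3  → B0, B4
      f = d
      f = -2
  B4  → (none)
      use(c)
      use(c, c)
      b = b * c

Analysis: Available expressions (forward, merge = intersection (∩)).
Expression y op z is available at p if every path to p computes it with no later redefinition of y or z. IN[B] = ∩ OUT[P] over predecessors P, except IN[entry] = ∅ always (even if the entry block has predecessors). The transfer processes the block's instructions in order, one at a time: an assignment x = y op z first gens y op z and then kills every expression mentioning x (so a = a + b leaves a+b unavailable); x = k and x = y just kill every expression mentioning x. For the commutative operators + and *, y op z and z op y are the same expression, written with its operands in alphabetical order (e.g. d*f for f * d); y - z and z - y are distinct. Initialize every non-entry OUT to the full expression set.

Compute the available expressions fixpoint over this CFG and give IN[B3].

Answer: {b-b, c+c}

Derivation:
Converged values:
  B0:   IN={}   OUT={}
  B1:   IN={}   OUT={b-b, c+c}
  B2:   IN={b-b, c+c}   OUT={a+e, b-b, c+c}
  B3:   IN={b-b, c+c}   OUT={b-b, c+c}
  B4:   IN={b-b, c+c}   OUT={c+c}

Merge at B3: IN[B3] = OUT[B1] ∩ OUT[B2] = {b-b, c+c}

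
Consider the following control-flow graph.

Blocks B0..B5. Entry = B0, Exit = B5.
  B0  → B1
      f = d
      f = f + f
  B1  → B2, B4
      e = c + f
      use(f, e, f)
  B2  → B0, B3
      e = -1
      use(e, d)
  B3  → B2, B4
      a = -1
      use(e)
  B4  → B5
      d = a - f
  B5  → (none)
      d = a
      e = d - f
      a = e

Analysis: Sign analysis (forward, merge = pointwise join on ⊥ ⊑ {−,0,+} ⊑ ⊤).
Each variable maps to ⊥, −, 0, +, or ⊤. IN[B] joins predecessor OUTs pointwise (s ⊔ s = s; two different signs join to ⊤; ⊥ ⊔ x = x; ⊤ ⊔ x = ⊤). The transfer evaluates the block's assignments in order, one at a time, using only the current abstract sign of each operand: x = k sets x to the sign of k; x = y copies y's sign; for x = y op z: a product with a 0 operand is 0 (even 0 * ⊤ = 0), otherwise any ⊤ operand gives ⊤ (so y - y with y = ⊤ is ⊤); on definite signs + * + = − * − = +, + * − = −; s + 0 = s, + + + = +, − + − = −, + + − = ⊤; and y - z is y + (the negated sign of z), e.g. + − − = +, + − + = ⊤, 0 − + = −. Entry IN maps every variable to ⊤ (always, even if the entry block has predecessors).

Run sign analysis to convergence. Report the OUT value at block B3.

Answer: {a: -, b: ⊤, c: ⊤, d: ⊤, e: -, f: ⊤}

Trace:
Converged values:
  B0:   IN=(all ⊤)   OUT=(all ⊤)
  B1:   IN=(all ⊤)   OUT=(all ⊤)
  B2:   IN=(all ⊤)   OUT={e:-; rest ⊤}
  B3:   IN={e:-; rest ⊤}   OUT={a:-, e:-; rest ⊤}
  B4:   IN=(all ⊤)   OUT=(all ⊤)
  B5:   IN=(all ⊤)   OUT=(all ⊤)

Merge at B3: IN[B3] = OUT[B2] = {a: ⊤, b: ⊤, c: ⊤, d: ⊤, e: -, f: ⊤}
Applying B3's transfer function to that IN value gives OUT[B3] (row B3 above).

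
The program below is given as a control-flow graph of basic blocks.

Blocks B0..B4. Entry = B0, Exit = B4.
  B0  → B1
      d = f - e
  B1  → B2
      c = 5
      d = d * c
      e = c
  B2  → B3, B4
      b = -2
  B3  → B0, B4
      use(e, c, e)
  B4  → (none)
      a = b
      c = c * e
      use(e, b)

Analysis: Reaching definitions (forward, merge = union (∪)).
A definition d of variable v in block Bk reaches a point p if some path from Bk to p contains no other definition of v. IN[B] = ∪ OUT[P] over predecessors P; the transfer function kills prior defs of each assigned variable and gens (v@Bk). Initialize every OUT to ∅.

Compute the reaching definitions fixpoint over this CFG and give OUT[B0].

Converged values:
  B0: | IN={b@B2, c@B1, d@B1, e@B1} | OUT={b@B2, c@B1, d@B0, e@B1}
  B1: | IN={b@B2, c@B1, d@B0, e@B1} | OUT={b@B2, c@B1, d@B1, e@B1}
  B2: | IN={b@B2, c@B1, d@B1, e@B1} | OUT={b@B2, c@B1, d@B1, e@B1}
  B3: | IN={b@B2, c@B1, d@B1, e@B1} | OUT={b@B2, c@B1, d@B1, e@B1}
  B4: | IN={b@B2, c@B1, d@B1, e@B1} | OUT={a@B4, b@B2, c@B4, d@B1, e@B1}

Merge at B0 (entry node, so the boundary value {} is joined with the incoming edge(s)): IN[B0] = {} ⊔ OUT[B3] = {b@B2, c@B1, d@B1, e@B1}
Applying B0's transfer function to that IN value gives OUT[B0] (row B0 above).

Answer: {b@B2, c@B1, d@B0, e@B1}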